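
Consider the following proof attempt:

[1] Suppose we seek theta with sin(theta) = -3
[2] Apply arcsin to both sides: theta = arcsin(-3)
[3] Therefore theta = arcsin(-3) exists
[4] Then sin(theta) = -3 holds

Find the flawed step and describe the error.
Step 2: Apply arcsin to both sides: theta = arcsin(-3)

Step 2 applies arcsin to -3. However, arcsin(x) is only defined for x in [-1, 1] because sin(theta) can only produce values in that range. Since |-3| > 1, arcsin(-3) is undefined. There is no angle whose sine equals -3.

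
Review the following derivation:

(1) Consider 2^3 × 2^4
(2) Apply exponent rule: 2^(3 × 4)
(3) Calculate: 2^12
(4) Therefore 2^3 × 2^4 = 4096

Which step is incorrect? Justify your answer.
Step 2: Apply exponent rule: 2^(3 × 4)

Step 2 incorrectly states that a^b × a^c = a^(b×c). The correct rule is a^b × a^c = a^(b+c). The actual value is 2^3 × 2^4 = 2^7 = 128, not 2^12 = 4096.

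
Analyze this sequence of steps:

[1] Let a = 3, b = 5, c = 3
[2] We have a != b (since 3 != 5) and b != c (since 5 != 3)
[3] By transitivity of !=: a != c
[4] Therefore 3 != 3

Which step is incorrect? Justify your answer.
Step 3: By transitivity of !=: a != c

Step 3 incorrectly applies transitivity to the '!=' relation. Transitivity states: if a R b and b R c, then a R c. However, '!=' is not transitive. Counterexample: 3 != 5 and 5 != 3, but 3 = 3 (both equal 3). Transitivity holds for relations like <, <=, =, but not for !=.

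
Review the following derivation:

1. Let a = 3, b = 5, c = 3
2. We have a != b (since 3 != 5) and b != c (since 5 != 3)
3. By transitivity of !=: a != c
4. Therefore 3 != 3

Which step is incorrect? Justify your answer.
Step 3: By transitivity of !=: a != c

Step 3 incorrectly applies transitivity to the '!=' relation. Transitivity states: if a R b and b R c, then a R c. However, '!=' is not transitive. Counterexample: 3 != 5 and 5 != 3, but 3 = 3 (both equal 3). Transitivity holds for relations like <, <=, =, but not for !=.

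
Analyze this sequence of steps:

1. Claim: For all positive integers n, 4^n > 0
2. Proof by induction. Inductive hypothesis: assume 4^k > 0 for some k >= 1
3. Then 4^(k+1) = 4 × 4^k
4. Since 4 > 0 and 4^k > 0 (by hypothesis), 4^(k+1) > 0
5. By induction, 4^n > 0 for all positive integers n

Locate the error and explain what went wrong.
Step 5: By induction, 4^n > 0 for all positive integers n

Step 5 concludes the proof by induction, but no base case was ever established. A valid induction proof requires: (1) a base case proving 4^1 > 0, and (2) an inductive step showing IF 4^k > 0 THEN 4^(k+1) > 0. Steps 2-4 correctly establish the inductive step, but without the base case the conclusion in step 5 does not follow.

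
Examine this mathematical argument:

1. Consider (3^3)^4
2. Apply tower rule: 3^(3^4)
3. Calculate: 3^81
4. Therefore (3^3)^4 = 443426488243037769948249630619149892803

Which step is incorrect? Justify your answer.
Step 2: Apply tower rule: 3^(3^4)

Step 2 incorrectly states that (a^b)^c = a^(b^c). The correct rule is (a^b)^c = a^(b×c). The actual value is (3^3)^4 = 3^12 = 531441, not 3^81 = 443426488243037769948249630619149892803.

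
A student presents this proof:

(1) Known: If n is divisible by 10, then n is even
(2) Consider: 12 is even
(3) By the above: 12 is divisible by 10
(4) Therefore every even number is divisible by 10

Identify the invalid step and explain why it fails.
Step 3: By the above: 12 is divisible by 10

Step 3 commits the fallacy of affirming the consequent. The known fact 'divisible by 10 → even' does NOT imply 'even → divisible by 10'. That would be the converse, which is false. For example, 12 is even but 12 ÷ 10 = 1.20, which is not an integer.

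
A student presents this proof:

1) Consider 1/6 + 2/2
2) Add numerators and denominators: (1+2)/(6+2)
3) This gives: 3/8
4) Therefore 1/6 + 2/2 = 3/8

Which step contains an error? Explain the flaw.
Step 2: Add numerators and denominators: (1+2)/(6+2)

Step 2 incorrectly adds fractions by separately adding numerators and denominators. This is wrong. The correct method requires a common denominator: 1/6 + 2/2 = (1×2 + 2×6)/(6×2) = 14/12 = 7/6. The method used gives 3/8, which is different.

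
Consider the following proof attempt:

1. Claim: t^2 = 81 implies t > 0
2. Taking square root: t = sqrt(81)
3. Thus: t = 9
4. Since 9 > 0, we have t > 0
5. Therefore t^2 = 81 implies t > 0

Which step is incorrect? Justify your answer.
Step 2: Taking square root: t = sqrt(81)

Step 2 takes the square root and assumes the positive root only. The equation t^2 = 81 actually has two solutions: t = 9 and t = -9. The proof silently assumes t > 0 without justification, then uses this assumption to conclude t > 0, which is circular. The counterexample t = -9 shows the claim is false.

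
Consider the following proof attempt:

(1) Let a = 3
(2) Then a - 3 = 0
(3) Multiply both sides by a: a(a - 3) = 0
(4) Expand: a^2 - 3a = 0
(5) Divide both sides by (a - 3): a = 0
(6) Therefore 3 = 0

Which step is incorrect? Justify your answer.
Step 5: Divide both sides by (a - 3): a = 0

Step 5 divides both sides by (a - 3). However, since a = 3, we have (a - 3) = 0. Division by zero is undefined, making this step invalid.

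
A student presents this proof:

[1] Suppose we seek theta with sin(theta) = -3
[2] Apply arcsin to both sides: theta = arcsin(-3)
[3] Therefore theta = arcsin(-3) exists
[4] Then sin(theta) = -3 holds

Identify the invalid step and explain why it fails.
Step 2: Apply arcsin to both sides: theta = arcsin(-3)

Step 2 applies arcsin to -3. However, arcsin(x) is only defined for x in [-1, 1] because sin(theta) can only produce values in that range. Since |-3| > 1, arcsin(-3) is undefined. There is no angle whose sine equals -3.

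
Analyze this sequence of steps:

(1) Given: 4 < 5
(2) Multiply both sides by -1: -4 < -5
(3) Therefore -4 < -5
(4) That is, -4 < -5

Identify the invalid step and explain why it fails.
Step 2: Multiply both sides by -1: -4 < -5

Step 2 multiplies both sides by -1 but fails to reverse the inequality sign. When multiplying (or dividing) an inequality by a negative number, the direction must be reversed. Since 4 < 5, we should get -4 > -5, i.e., -4 > -5.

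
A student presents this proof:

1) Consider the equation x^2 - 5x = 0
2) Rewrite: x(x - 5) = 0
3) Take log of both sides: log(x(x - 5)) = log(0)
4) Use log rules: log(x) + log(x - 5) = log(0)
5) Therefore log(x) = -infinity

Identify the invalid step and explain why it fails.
Step 3: Take log of both sides: log(x(x - 5)) = log(0)

Step 3 takes the logarithm of both sides, resulting in log(0) on the right side. The logarithm is only defined for positive numbers; log(0) is undefined (approaches negative infinity). This operation is invalid.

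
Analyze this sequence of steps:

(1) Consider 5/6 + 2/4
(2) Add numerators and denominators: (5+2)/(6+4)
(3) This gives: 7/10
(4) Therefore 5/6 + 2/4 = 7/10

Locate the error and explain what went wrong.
Step 2: Add numerators and denominators: (5+2)/(6+4)

Step 2 incorrectly adds fractions by separately adding numerators and denominators. This is wrong. The correct method requires a common denominator: 5/6 + 2/4 = (5×4 + 2×6)/(6×4) = 32/24 = 4/3. The method used gives 7/10, which is different.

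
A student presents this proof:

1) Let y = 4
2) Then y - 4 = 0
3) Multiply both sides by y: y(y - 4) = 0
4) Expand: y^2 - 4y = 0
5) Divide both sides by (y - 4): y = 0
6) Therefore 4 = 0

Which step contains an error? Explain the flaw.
Step 5: Divide both sides by (y - 4): y = 0

Step 5 divides both sides by (y - 4). However, since y = 4, we have (y - 4) = 0. Division by zero is undefined, making this step invalid.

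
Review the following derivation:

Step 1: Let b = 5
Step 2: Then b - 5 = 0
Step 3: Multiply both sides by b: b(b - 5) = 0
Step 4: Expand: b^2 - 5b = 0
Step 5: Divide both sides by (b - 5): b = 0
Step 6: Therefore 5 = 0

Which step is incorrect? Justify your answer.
Step 5: Divide both sides by (b - 5): b = 0

Step 5 divides both sides by (b - 5). However, since b = 5, we have (b - 5) = 0. Division by zero is undefined, making this step invalid.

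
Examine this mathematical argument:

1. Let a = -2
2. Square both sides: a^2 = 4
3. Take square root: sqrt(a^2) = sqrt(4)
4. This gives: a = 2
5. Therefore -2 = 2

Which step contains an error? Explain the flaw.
Step 4: This gives: a = 2

Step 4 incorrectly states that sqrt(a^2) = a. The correct identity is sqrt(a^2) = |a|. Since a = -2 < 0, we have sqrt(a^2) = |-2| = 2, not a = -2.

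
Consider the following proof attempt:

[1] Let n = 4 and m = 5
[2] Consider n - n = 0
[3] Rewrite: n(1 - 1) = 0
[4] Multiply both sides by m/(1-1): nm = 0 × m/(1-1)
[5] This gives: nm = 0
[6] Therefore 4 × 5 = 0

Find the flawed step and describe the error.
Step 4: Multiply both sides by m/(1-1): nm = 0 × m/(1-1)

Step 4 multiplies both sides by m/(1-1). However, 1-1 = 0, so this is multiplication by m/0, which is undefined. We cannot multiply by an undefined expression.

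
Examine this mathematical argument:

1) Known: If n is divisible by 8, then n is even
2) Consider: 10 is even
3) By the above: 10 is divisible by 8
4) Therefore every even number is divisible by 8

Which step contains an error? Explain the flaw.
Step 3: By the above: 10 is divisible by 8

Step 3 commits the fallacy of affirming the consequent. The known fact 'divisible by 8 → even' does NOT imply 'even → divisible by 8'. That would be the converse, which is false. For example, 10 is even but 10 ÷ 8 = 1.25, which is not an integer.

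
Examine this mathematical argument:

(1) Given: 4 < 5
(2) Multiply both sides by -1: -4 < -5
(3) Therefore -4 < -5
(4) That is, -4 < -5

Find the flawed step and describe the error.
Step 2: Multiply both sides by -1: -4 < -5

Step 2 multiplies both sides by -1 but fails to reverse the inequality sign. When multiplying (or dividing) an inequality by a negative number, the direction must be reversed. Since 4 < 5, we should get -4 > -5, i.e., -4 > -5.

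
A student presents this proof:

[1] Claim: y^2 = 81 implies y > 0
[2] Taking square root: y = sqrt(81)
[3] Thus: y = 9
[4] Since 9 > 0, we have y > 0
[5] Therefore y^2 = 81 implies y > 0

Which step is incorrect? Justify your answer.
Step 2: Taking square root: y = sqrt(81)

Step 2 takes the square root and assumes the positive root only. The equation y^2 = 81 actually has two solutions: y = 9 and y = -9. The proof silently assumes y > 0 without justification, then uses this assumption to conclude y > 0, which is circular. The counterexample y = -9 shows the claim is false.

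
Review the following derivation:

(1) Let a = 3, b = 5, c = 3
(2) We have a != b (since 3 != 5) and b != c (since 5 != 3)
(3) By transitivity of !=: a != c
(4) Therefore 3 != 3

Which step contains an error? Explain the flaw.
Step 3: By transitivity of !=: a != c

Step 3 incorrectly applies transitivity to the '!=' relation. Transitivity states: if a R b and b R c, then a R c. However, '!=' is not transitive. Counterexample: 3 != 5 and 5 != 3, but 3 = 3 (both equal 3). Transitivity holds for relations like <, <=, =, but not for !=.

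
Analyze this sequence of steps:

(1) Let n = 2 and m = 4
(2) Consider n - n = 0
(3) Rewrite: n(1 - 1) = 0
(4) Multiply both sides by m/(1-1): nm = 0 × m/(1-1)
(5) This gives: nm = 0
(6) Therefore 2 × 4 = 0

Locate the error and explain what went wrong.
Step 4: Multiply both sides by m/(1-1): nm = 0 × m/(1-1)

Step 4 multiplies both sides by m/(1-1). However, 1-1 = 0, so this is multiplication by m/0, which is undefined. We cannot multiply by an undefined expression.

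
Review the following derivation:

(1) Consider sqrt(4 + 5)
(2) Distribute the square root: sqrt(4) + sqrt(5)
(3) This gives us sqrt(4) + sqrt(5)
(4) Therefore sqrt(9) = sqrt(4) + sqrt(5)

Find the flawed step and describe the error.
Step 2: Distribute the square root: sqrt(4) + sqrt(5)

Step 2 incorrectly 'distributes' the square root over addition. The square root function does not distribute: sqrt(a + b) ≠ sqrt(a) + sqrt(b). In fact, sqrt(4 + 5) = sqrt(9) ≈ 3.0000, while sqrt(4) + sqrt(5) ≈ 4.2361.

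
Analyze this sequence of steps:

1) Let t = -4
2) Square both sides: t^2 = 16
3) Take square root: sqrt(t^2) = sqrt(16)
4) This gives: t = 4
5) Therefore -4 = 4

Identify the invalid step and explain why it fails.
Step 4: This gives: t = 4

Step 4 incorrectly states that sqrt(t^2) = t. The correct identity is sqrt(t^2) = |t|. Since t = -4 < 0, we have sqrt(t^2) = |-4| = 4, not t = -4.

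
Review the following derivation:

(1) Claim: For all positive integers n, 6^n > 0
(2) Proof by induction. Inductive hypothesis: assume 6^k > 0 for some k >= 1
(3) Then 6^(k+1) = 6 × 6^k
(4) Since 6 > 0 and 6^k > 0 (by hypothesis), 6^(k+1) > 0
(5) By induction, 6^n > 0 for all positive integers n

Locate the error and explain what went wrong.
Step 5: By induction, 6^n > 0 for all positive integers n

Step 5 concludes the proof by induction, but no base case was ever established. A valid induction proof requires: (1) a base case proving 6^1 > 0, and (2) an inductive step showing IF 6^k > 0 THEN 6^(k+1) > 0. Steps 2-4 correctly establish the inductive step, but without the base case the conclusion in step 5 does not follow.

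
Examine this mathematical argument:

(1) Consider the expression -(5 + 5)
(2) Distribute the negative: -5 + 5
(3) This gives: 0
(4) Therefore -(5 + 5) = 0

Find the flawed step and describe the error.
Step 2: Distribute the negative: -5 + 5

Step 2 incorrectly distributes the negative sign. The correct distribution is -(5 + 5) = -5 - 5 = -10. The negative must be applied to both terms, not just the first. The error treats -(5 + 5) as -5 + 5, which equals 0 instead of -10.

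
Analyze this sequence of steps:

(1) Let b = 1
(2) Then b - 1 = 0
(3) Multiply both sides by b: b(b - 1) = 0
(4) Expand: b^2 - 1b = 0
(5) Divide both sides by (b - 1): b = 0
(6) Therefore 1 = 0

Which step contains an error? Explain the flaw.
Step 5: Divide both sides by (b - 1): b = 0

Step 5 divides both sides by (b - 1). However, since b = 1, we have (b - 1) = 0. Division by zero is undefined, making this step invalid.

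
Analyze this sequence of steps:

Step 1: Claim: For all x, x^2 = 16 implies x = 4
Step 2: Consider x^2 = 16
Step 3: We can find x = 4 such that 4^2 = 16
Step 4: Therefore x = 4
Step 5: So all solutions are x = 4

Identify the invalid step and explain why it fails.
Step 4: Therefore x = 4

Step 4 incorrectly concludes that x = 4 is the only solution. The proof shows that x = 4 is A solution (existence), but does not show it is the ONLY solution (uniqueness). In fact, x = -4 is also a solution since (-4)^2 = 16. Finding one solution doesn't prove there are no others.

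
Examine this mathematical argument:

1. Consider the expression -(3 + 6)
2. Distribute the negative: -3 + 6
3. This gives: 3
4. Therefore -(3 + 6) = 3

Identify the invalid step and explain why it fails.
Step 2: Distribute the negative: -3 + 6

Step 2 incorrectly distributes the negative sign. The correct distribution is -(3 + 6) = -3 - 6 = -9. The negative must be applied to both terms, not just the first. The error treats -(3 + 6) as -3 + 6, which equals 3 instead of -9.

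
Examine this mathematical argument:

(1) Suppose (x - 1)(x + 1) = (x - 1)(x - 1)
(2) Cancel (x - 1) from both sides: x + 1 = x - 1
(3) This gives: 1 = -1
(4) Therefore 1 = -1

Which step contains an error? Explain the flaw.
Step 2: Cancel (x - 1) from both sides: x + 1 = x - 1

Step 2 cancels (x - 1) from both sides. This is only valid if (x - 1) ≠ 0, i.e., x ≠ 1. When x = 1, both sides equal zero regardless of the other factors. The correct approach requires considering x = 1 as a separate case.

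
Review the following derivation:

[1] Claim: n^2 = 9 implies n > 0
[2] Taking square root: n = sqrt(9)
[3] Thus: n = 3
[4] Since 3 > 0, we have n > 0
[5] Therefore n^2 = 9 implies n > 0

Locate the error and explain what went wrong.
Step 2: Taking square root: n = sqrt(9)

Step 2 takes the square root and assumes the positive root only. The equation n^2 = 9 actually has two solutions: n = 3 and n = -3. The proof silently assumes n > 0 without justification, then uses this assumption to conclude n > 0, which is circular. The counterexample n = -3 shows the claim is false.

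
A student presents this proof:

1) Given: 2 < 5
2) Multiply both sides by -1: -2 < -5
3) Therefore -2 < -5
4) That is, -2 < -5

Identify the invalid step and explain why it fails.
Step 2: Multiply both sides by -1: -2 < -5

Step 2 multiplies both sides by -1 but fails to reverse the inequality sign. When multiplying (or dividing) an inequality by a negative number, the direction must be reversed. Since 2 < 5, we should get -2 > -5, i.e., -2 > -5.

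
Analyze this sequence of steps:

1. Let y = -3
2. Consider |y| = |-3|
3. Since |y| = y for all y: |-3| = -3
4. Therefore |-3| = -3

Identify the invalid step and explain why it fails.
Step 3: Since |y| = y for all y: |-3| = -3

Step 3 incorrectly states that |y| = y for all y. The correct definition is |y| = y when y >= 0, and |y| = -y when y < 0. Since -3 < 0, we have |-3| = -(-3) = 3, not -3.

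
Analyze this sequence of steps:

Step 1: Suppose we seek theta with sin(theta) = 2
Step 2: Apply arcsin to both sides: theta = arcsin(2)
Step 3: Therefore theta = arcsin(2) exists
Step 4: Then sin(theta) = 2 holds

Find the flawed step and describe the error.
Step 2: Apply arcsin to both sides: theta = arcsin(2)

Step 2 applies arcsin to 2. However, arcsin(x) is only defined for x in [-1, 1] because sin(theta) can only produce values in that range. Since |2| > 1, arcsin(2) is undefined. There is no angle whose sine equals 2.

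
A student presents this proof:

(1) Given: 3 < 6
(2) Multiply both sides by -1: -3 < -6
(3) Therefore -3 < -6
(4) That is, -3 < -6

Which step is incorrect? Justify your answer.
Step 2: Multiply both sides by -1: -3 < -6

Step 2 multiplies both sides by -1 but fails to reverse the inequality sign. When multiplying (or dividing) an inequality by a negative number, the direction must be reversed. Since 3 < 6, we should get -3 > -6, i.e., -3 > -6.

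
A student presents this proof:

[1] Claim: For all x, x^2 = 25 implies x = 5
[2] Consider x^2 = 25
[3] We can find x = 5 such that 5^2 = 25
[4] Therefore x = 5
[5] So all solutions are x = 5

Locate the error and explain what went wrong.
Step 4: Therefore x = 5

Step 4 incorrectly concludes that x = 5 is the only solution. The proof shows that x = 5 is A solution (existence), but does not show it is the ONLY solution (uniqueness). In fact, x = -5 is also a solution since (-5)^2 = 25. Finding one solution doesn't prove there are no others.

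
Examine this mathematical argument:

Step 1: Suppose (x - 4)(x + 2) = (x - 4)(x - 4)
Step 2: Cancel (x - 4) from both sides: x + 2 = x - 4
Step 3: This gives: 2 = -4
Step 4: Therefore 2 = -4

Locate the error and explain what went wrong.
Step 2: Cancel (x - 4) from both sides: x + 2 = x - 4

Step 2 cancels (x - 4) from both sides. This is only valid if (x - 4) ≠ 0, i.e., x ≠ 4. When x = 4, both sides equal zero regardless of the other factors. The correct approach requires considering x = 4 as a separate case.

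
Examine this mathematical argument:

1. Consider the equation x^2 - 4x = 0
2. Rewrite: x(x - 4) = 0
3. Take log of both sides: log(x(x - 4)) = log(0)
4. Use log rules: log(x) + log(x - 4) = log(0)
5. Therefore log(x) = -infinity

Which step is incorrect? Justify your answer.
Step 3: Take log of both sides: log(x(x - 4)) = log(0)

Step 3 takes the logarithm of both sides, resulting in log(0) on the right side. The logarithm is only defined for positive numbers; log(0) is undefined (approaches negative infinity). This operation is invalid.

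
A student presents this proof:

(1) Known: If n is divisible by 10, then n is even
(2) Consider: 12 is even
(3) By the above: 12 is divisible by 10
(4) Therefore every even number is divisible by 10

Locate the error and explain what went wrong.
Step 3: By the above: 12 is divisible by 10

Step 3 commits the fallacy of affirming the consequent. The known fact 'divisible by 10 → even' does NOT imply 'even → divisible by 10'. That would be the converse, which is false. For example, 12 is even but 12 ÷ 10 = 1.20, which is not an integer.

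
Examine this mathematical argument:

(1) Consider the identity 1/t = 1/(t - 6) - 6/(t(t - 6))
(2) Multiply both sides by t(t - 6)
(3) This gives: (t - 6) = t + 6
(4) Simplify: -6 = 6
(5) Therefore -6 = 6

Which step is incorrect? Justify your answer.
Step 3: This gives: (t - 6) = t + 6

Step 3 makes a sign error when clearing denominators. Multiplying -6/(t(t - 6)) by t(t - 6) gives -6, not +6. The correct result is (t - 6) = t - 6, which is trivially true, not (t - 6) = t + 6. (Step 1 is a valid identity: 1/(t - 6) - 6/(t(t - 6)) = (t - 6)/(t(t - 6)) = 1/t.)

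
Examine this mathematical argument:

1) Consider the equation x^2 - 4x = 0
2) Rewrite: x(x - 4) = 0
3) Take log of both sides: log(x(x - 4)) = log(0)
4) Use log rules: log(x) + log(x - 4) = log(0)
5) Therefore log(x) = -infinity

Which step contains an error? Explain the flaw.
Step 3: Take log of both sides: log(x(x - 4)) = log(0)

Step 3 takes the logarithm of both sides, resulting in log(0) on the right side. The logarithm is only defined for positive numbers; log(0) is undefined (approaches negative infinity). This operation is invalid.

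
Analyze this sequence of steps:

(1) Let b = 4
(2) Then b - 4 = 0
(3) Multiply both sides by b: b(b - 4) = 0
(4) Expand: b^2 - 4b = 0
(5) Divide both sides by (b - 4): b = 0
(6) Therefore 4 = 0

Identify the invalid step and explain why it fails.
Step 5: Divide both sides by (b - 4): b = 0

Step 5 divides both sides by (b - 4). However, since b = 4, we have (b - 4) = 0. Division by zero is undefined, making this step invalid.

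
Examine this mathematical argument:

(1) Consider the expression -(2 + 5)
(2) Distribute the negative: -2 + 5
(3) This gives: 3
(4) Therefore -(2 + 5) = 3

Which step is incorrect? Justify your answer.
Step 2: Distribute the negative: -2 + 5

Step 2 incorrectly distributes the negative sign. The correct distribution is -(2 + 5) = -2 - 5 = -7. The negative must be applied to both terms, not just the first. The error treats -(2 + 5) as -2 + 5, which equals 3 instead of -7.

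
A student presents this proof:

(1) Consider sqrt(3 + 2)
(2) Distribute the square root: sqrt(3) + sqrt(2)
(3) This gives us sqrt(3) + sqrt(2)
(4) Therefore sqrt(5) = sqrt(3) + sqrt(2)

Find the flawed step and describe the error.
Step 2: Distribute the square root: sqrt(3) + sqrt(2)

Step 2 incorrectly 'distributes' the square root over addition. The square root function does not distribute: sqrt(a + b) ≠ sqrt(a) + sqrt(b). In fact, sqrt(3 + 2) = sqrt(5) ≈ 2.2361, while sqrt(3) + sqrt(2) ≈ 3.1463.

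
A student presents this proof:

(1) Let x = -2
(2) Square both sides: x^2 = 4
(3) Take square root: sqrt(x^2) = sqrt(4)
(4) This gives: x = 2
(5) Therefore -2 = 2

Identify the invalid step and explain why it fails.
Step 4: This gives: x = 2

Step 4 incorrectly states that sqrt(x^2) = x. The correct identity is sqrt(x^2) = |x|. Since x = -2 < 0, we have sqrt(x^2) = |-2| = 2, not x = -2.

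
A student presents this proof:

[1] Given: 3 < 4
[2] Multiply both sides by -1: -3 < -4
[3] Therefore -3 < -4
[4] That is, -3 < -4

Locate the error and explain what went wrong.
Step 2: Multiply both sides by -1: -3 < -4

Step 2 multiplies both sides by -1 but fails to reverse the inequality sign. When multiplying (or dividing) an inequality by a negative number, the direction must be reversed. Since 3 < 4, we should get -3 > -4, i.e., -3 > -4.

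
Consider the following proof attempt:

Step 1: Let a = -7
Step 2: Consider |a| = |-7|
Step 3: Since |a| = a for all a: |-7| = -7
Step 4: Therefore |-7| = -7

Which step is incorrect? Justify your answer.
Step 3: Since |a| = a for all a: |-7| = -7

Step 3 incorrectly states that |a| = a for all a. The correct definition is |a| = a when a >= 0, and |a| = -a when a < 0. Since -7 < 0, we have |-7| = -(-7) = 7, not -7.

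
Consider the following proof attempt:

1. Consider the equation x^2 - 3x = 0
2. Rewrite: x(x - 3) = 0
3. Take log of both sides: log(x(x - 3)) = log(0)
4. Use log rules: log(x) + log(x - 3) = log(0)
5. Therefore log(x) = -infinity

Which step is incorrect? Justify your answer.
Step 3: Take log of both sides: log(x(x - 3)) = log(0)

Step 3 takes the logarithm of both sides, resulting in log(0) on the right side. The logarithm is only defined for positive numbers; log(0) is undefined (approaches negative infinity). This operation is invalid.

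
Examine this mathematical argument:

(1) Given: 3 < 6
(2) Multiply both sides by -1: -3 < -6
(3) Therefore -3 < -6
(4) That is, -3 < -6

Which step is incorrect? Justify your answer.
Step 2: Multiply both sides by -1: -3 < -6

Step 2 multiplies both sides by -1 but fails to reverse the inequality sign. When multiplying (or dividing) an inequality by a negative number, the direction must be reversed. Since 3 < 6, we should get -3 > -6, i.e., -3 > -6.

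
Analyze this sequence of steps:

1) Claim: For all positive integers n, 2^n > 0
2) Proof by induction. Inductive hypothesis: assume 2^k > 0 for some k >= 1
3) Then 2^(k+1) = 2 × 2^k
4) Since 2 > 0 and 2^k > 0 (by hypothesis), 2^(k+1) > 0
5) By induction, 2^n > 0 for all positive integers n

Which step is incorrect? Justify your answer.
Step 5: By induction, 2^n > 0 for all positive integers n

Step 5 concludes the proof by induction, but no base case was ever established. A valid induction proof requires: (1) a base case proving 2^1 > 0, and (2) an inductive step showing IF 2^k > 0 THEN 2^(k+1) > 0. Steps 2-4 correctly establish the inductive step, but without the base case the conclusion in step 5 does not follow.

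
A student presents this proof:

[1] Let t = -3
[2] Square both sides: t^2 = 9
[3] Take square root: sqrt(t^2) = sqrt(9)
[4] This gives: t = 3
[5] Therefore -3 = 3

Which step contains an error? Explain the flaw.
Step 4: This gives: t = 3

Step 4 incorrectly states that sqrt(t^2) = t. The correct identity is sqrt(t^2) = |t|. Since t = -3 < 0, we have sqrt(t^2) = |-3| = 3, not t = -3.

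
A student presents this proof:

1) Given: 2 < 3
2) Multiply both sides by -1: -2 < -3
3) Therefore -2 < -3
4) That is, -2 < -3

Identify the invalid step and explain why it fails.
Step 2: Multiply both sides by -1: -2 < -3

Step 2 multiplies both sides by -1 but fails to reverse the inequality sign. When multiplying (or dividing) an inequality by a negative number, the direction must be reversed. Since 2 < 3, we should get -2 > -3, i.e., -2 > -3.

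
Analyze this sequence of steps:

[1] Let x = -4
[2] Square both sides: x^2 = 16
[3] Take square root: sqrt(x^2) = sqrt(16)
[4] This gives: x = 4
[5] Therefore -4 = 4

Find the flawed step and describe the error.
Step 4: This gives: x = 4

Step 4 incorrectly states that sqrt(x^2) = x. The correct identity is sqrt(x^2) = |x|. Since x = -4 < 0, we have sqrt(x^2) = |-4| = 4, not x = -4.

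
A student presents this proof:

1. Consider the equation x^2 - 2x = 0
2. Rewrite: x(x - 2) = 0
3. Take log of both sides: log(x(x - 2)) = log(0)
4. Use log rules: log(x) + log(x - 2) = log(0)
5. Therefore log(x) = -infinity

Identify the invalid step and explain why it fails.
Step 3: Take log of both sides: log(x(x - 2)) = log(0)

Step 3 takes the logarithm of both sides, resulting in log(0) on the right side. The logarithm is only defined for positive numbers; log(0) is undefined (approaches negative infinity). This operation is invalid.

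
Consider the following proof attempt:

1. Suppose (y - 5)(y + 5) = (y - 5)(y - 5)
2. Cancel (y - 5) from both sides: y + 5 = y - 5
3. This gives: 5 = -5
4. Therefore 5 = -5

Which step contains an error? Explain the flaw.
Step 2: Cancel (y - 5) from both sides: y + 5 = y - 5

Step 2 cancels (y - 5) from both sides. This is only valid if (y - 5) ≠ 0, i.e., y ≠ 5. When y = 5, both sides equal zero regardless of the other factors. The correct approach requires considering y = 5 as a separate case.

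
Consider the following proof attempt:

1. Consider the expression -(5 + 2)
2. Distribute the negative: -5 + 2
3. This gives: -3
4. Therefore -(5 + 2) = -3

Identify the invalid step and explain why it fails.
Step 2: Distribute the negative: -5 + 2

Step 2 incorrectly distributes the negative sign. The correct distribution is -(5 + 2) = -5 - 2 = -7. The negative must be applied to both terms, not just the first. The error treats -(5 + 2) as -5 + 2, which equals -3 instead of -7.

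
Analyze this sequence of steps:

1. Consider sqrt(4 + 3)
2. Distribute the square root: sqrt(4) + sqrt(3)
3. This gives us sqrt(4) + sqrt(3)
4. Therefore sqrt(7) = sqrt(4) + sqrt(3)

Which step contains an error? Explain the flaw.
Step 2: Distribute the square root: sqrt(4) + sqrt(3)

Step 2 incorrectly 'distributes' the square root over addition. The square root function does not distribute: sqrt(a + b) ≠ sqrt(a) + sqrt(b). In fact, sqrt(4 + 3) = sqrt(7) ≈ 2.6458, while sqrt(4) + sqrt(3) ≈ 3.7321.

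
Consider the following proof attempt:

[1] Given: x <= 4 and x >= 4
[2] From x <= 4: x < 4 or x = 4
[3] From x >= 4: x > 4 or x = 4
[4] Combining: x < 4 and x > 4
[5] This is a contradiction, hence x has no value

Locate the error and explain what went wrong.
Step 4: Combining: x < 4 and x > 4

Step 4 incorrectly combines the conditions. From x <= 4 and x >= 4, the intersection is x = 4. The error treats the 'or' cases as 'and' requirements. The correct conclusion is that x = 4 is the unique solution, not that no solution exists.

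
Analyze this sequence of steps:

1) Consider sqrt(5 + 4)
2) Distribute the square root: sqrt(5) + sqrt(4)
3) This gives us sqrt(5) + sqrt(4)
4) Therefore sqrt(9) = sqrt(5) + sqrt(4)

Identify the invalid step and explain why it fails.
Step 2: Distribute the square root: sqrt(5) + sqrt(4)

Step 2 incorrectly 'distributes' the square root over addition. The square root function does not distribute: sqrt(a + b) ≠ sqrt(a) + sqrt(b). In fact, sqrt(5 + 4) = sqrt(9) ≈ 3.0000, while sqrt(5) + sqrt(4) ≈ 4.2361.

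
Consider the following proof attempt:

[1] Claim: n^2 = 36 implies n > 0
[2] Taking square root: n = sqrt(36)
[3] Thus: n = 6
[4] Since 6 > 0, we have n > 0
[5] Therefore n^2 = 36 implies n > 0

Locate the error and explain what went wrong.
Step 2: Taking square root: n = sqrt(36)

Step 2 takes the square root and assumes the positive root only. The equation n^2 = 36 actually has two solutions: n = 6 and n = -6. The proof silently assumes n > 0 without justification, then uses this assumption to conclude n > 0, which is circular. The counterexample n = -6 shows the claim is false.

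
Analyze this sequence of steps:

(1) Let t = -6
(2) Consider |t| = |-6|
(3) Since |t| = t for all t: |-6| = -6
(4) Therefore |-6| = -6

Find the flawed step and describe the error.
Step 3: Since |t| = t for all t: |-6| = -6

Step 3 incorrectly states that |t| = t for all t. The correct definition is |t| = t when t >= 0, and |t| = -t when t < 0. Since -6 < 0, we have |-6| = -(-6) = 6, not -6.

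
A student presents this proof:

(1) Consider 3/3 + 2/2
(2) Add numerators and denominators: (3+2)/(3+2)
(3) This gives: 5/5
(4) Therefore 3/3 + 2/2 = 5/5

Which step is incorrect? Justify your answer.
Step 2: Add numerators and denominators: (3+2)/(3+2)

Step 2 incorrectly adds fractions by separately adding numerators and denominators. This is wrong. The correct method requires a common denominator: 3/3 + 2/2 = (3×2 + 2×3)/(3×2) = 12/6 = 2. The method used gives 5/5, which is different.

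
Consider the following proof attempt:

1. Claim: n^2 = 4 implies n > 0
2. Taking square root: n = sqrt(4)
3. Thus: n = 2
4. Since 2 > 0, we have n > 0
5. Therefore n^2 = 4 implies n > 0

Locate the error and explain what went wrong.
Step 2: Taking square root: n = sqrt(4)

Step 2 takes the square root and assumes the positive root only. The equation n^2 = 4 actually has two solutions: n = 2 and n = -2. The proof silently assumes n > 0 without justification, then uses this assumption to conclude n > 0, which is circular. The counterexample n = -2 shows the claim is false.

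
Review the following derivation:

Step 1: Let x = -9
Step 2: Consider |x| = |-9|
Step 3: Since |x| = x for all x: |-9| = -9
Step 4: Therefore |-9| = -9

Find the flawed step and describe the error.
Step 3: Since |x| = x for all x: |-9| = -9

Step 3 incorrectly states that |x| = x for all x. The correct definition is |x| = x when x >= 0, and |x| = -x when x < 0. Since -9 < 0, we have |-9| = -(-9) = 9, not -9.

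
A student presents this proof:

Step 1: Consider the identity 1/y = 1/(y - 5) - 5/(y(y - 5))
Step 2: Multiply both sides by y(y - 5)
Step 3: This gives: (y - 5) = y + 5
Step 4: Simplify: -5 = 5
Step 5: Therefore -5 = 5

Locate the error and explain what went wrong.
Step 3: This gives: (y - 5) = y + 5

Step 3 makes a sign error when clearing denominators. Multiplying -5/(y(y - 5)) by y(y - 5) gives -5, not +5. The correct result is (y - 5) = y - 5, which is trivially true, not (y - 5) = y + 5. (Step 1 is a valid identity: 1/(y - 5) - 5/(y(y - 5)) = (y - 5)/(y(y - 5)) = 1/y.)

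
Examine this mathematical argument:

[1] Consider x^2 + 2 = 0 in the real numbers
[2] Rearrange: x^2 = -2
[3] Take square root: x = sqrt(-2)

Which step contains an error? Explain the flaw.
Step 3: Take square root: x = sqrt(-2)

Step 3 takes the square root of -2, which is negative. In the real number system, the square root of a negative number is undefined. The equation x^2 + 2 = 0 has no real solutions. Square roots of negative numbers only exist in the complex numbers.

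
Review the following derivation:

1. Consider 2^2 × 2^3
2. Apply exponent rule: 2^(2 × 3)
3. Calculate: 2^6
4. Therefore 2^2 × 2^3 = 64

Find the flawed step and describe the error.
Step 2: Apply exponent rule: 2^(2 × 3)

Step 2 incorrectly states that a^b × a^c = a^(b×c). The correct rule is a^b × a^c = a^(b+c). The actual value is 2^2 × 2^3 = 2^5 = 32, not 2^6 = 64.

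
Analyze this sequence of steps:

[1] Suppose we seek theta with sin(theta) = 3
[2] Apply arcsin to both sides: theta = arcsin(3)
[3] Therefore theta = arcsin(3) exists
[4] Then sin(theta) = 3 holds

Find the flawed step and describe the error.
Step 2: Apply arcsin to both sides: theta = arcsin(3)

Step 2 applies arcsin to 3. However, arcsin(x) is only defined for x in [-1, 1] because sin(theta) can only produce values in that range. Since |3| > 1, arcsin(3) is undefined. There is no angle whose sine equals 3.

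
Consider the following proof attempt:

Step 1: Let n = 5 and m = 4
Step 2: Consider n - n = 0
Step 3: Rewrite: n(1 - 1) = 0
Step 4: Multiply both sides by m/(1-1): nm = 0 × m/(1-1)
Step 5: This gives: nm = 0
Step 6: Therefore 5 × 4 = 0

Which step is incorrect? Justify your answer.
Step 4: Multiply both sides by m/(1-1): nm = 0 × m/(1-1)

Step 4 multiplies both sides by m/(1-1). However, 1-1 = 0, so this is multiplication by m/0, which is undefined. We cannot multiply by an undefined expression.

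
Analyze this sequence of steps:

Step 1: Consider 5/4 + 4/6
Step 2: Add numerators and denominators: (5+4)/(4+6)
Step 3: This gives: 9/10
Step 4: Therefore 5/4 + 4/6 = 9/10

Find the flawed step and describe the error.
Step 2: Add numerators and denominators: (5+4)/(4+6)

Step 2 incorrectly adds fractions by separately adding numerators and denominators. This is wrong. The correct method requires a common denominator: 5/4 + 4/6 = (5×6 + 4×4)/(4×6) = 46/24 = 23/12. The method used gives 9/10, which is different.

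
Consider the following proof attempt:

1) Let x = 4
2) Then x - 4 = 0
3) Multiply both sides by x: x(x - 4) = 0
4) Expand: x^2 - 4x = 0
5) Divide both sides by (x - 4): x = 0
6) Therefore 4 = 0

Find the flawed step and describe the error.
Step 5: Divide both sides by (x - 4): x = 0

Step 5 divides both sides by (x - 4). However, since x = 4, we have (x - 4) = 0. Division by zero is undefined, making this step invalid.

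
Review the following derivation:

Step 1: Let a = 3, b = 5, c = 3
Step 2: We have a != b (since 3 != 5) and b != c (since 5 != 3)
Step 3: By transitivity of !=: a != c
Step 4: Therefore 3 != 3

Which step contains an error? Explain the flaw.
Step 3: By transitivity of !=: a != c

Step 3 incorrectly applies transitivity to the '!=' relation. Transitivity states: if a R b and b R c, then a R c. However, '!=' is not transitive. Counterexample: 3 != 5 and 5 != 3, but 3 = 3 (both equal 3). Transitivity holds for relations like <, <=, =, but not for !=.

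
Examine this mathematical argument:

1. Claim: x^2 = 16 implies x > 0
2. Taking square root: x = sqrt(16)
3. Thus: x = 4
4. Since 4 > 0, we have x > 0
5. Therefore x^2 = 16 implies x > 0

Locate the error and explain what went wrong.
Step 2: Taking square root: x = sqrt(16)

Step 2 takes the square root and assumes the positive root only. The equation x^2 = 16 actually has two solutions: x = 4 and x = -4. The proof silently assumes x > 0 without justification, then uses this assumption to conclude x > 0, which is circular. The counterexample x = -4 shows the claim is false.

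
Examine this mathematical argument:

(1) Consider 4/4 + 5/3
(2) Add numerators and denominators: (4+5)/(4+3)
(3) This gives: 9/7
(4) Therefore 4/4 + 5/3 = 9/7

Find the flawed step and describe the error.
Step 2: Add numerators and denominators: (4+5)/(4+3)

Step 2 incorrectly adds fractions by separately adding numerators and denominators. This is wrong. The correct method requires a common denominator: 4/4 + 5/3 = (4×3 + 5×4)/(4×3) = 32/12 = 8/3. The method used gives 9/7, which is different.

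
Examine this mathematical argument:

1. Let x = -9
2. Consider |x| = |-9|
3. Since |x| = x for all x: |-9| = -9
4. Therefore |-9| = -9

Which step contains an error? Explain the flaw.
Step 3: Since |x| = x for all x: |-9| = -9

Step 3 incorrectly states that |x| = x for all x. The correct definition is |x| = x when x >= 0, and |x| = -x when x < 0. Since -9 < 0, we have |-9| = -(-9) = 9, not -9.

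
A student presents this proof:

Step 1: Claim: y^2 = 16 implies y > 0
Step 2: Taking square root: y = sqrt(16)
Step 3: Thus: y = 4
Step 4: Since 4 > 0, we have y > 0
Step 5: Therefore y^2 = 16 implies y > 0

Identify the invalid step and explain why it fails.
Step 2: Taking square root: y = sqrt(16)

Step 2 takes the square root and assumes the positive root only. The equation y^2 = 16 actually has two solutions: y = 4 and y = -4. The proof silently assumes y > 0 without justification, then uses this assumption to conclude y > 0, which is circular. The counterexample y = -4 shows the claim is false.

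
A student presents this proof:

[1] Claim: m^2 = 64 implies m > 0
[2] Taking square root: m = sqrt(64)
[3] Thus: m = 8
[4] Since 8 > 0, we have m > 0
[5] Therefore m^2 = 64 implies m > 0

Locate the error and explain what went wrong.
Step 2: Taking square root: m = sqrt(64)

Step 2 takes the square root and assumes the positive root only. The equation m^2 = 64 actually has two solutions: m = 8 and m = -8. The proof silently assumes m > 0 without justification, then uses this assumption to conclude m > 0, which is circular. The counterexample m = -8 shows the claim is false.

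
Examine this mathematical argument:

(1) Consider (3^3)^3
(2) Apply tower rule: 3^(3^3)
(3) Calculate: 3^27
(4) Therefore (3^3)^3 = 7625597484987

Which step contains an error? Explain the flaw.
Step 2: Apply tower rule: 3^(3^3)

Step 2 incorrectly states that (a^b)^c = a^(b^c). The correct rule is (a^b)^c = a^(b×c). The actual value is (3^3)^3 = 3^9 = 19683, not 3^27 = 7625597484987.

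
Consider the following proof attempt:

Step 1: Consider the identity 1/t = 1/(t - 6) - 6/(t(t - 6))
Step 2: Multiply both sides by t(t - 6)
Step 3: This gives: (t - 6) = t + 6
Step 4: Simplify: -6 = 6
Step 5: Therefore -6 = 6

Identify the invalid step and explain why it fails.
Step 3: This gives: (t - 6) = t + 6

Step 3 makes a sign error when clearing denominators. Multiplying -6/(t(t - 6)) by t(t - 6) gives -6, not +6. The correct result is (t - 6) = t - 6, which is trivially true, not (t - 6) = t + 6. (Step 1 is a valid identity: 1/(t - 6) - 6/(t(t - 6)) = (t - 6)/(t(t - 6)) = 1/t.)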